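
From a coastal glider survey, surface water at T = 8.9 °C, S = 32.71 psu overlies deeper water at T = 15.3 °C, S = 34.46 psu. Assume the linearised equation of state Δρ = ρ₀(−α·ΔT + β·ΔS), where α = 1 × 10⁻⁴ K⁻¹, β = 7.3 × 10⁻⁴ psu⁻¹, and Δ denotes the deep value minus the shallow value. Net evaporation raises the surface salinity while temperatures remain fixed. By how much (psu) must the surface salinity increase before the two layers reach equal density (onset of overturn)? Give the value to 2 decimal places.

0.87 psu

Neutral buoyancy requires −α(T_deep − T_surf) + β(S_deep − S_surf′) = 0.
S_surf′ = S_deep − (α/β)·ΔT = 34.46 − (1 × 10⁻⁴/7.3 × 10⁻⁴)·(+6.4) = 33.5833 psu.
Increase required: 33.5833 − 32.71 = 0.8733 psu.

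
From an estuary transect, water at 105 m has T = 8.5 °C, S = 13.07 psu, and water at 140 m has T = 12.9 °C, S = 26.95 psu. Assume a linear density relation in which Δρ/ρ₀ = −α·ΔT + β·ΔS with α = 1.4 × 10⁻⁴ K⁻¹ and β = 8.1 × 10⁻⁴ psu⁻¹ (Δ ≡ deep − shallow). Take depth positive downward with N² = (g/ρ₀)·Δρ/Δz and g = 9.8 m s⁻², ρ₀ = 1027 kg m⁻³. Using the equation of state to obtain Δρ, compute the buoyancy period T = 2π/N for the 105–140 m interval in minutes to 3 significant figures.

ΔT = +4.4 K, ΔS = +13.88 psu (deep − shallow).
Δρ/ρ₀ = −αΔT + βΔS = -6.16 × 10⁻⁴ + 0.0112428 = 0.0106268, so Δρ ≈ 10.91 kg m⁻³.
N² = (g/ρ₀)·Δρ/Δz = g·(Δρ/ρ₀)/Δz = 9.8 × 0.0106268 / 35 = 2.9755 × 10⁻³ s⁻².
N = √(2.9755 × 10⁻³) = 0.054548 rad s⁻¹ → T = 2π/N = 115.19 s = 1.9198 min ≈ 1.92 min.

1.92 min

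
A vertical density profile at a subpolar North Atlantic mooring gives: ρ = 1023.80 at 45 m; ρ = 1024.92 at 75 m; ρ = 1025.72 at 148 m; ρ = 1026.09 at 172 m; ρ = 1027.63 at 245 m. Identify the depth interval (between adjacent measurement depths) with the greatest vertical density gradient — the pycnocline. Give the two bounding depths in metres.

Compute the density gradient over each adjacent pair:
  45–75 m: Δρ/Δz = 1.12/30 = 0.037 kg m⁻⁴
  75–148 m: Δρ/Δz = 0.80/73 = 0.011 kg m⁻⁴
  148–172 m: Δρ/Δz = 0.37/24 = 0.015 kg m⁻⁴
  172–245 m: Δρ/Δz = 1.54/73 = 0.021 kg m⁻⁴
The largest gradient is in the 45–75 m interval — the pycnocline.

45–75 m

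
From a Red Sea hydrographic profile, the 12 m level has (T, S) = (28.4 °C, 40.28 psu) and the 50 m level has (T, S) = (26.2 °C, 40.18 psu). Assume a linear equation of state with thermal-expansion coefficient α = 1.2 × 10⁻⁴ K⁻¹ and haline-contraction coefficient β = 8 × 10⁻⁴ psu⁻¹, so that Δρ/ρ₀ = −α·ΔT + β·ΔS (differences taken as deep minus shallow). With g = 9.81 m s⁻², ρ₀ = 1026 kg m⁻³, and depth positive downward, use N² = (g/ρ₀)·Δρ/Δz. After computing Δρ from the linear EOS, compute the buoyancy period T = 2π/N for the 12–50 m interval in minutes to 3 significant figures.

15.2 min

ΔT = -2.2 K, ΔS = -0.10 psu (deep − shallow).
Δρ/ρ₀ = −αΔT + βΔS = 2.64 × 10⁻⁴ − 8.00 × 10⁻⁵ = 1.84 × 10⁻⁴, so Δρ ≈ 0.1888 kg m⁻³.
N² = (g/ρ₀)·Δρ/Δz = g·(Δρ/ρ₀)/Δz = 9.81 × 1.84 × 10⁻⁴ / 38 = 4.7501 × 10⁻⁵ s⁻².
N = √(4.7501 × 10⁻⁵) = 6.8921 × 10⁻³ rad s⁻¹ → T = 2π/N = 911.65 s = 15.194 min ≈ 15.2 min.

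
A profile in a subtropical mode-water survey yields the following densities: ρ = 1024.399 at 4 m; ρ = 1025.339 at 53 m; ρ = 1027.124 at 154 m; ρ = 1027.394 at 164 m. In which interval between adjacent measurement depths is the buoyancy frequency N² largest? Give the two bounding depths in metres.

154–164 m

Compute the density gradient over each adjacent pair:
  4–53 m: Δρ/Δz = 0.940/49 = 0.019 kg m⁻⁴
  53–154 m: Δρ/Δz = 1.785/101 = 0.018 kg m⁻⁴
  154–164 m: Δρ/Δz = 0.270/10 = 0.027 kg m⁻⁴
The largest gradient is in the 154–164 m interval — the pycnocline.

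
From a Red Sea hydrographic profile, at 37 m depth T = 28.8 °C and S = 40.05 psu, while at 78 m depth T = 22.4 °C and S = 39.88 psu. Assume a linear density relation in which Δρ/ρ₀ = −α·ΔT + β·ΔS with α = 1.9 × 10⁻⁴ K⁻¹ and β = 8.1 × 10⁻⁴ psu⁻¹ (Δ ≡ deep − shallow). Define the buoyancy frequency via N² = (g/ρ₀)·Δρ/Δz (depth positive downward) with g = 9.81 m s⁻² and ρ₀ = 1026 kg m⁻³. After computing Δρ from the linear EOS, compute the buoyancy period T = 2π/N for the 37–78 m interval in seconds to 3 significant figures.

391 s

ΔT = -6.4 K, ΔS = -0.17 psu (deep − shallow).
Δρ/ρ₀ = −αΔT + βΔS = 1.216 × 10⁻³ − 1.377 × 10⁻⁴ = 1.0783 × 10⁻³, so Δρ ≈ 1.106 kg m⁻³.
N² = (g/ρ₀)·Δρ/Δz = g·(Δρ/ρ₀)/Δz = 9.81 × 1.0783 × 10⁻³ / 41 = 2.5800 × 10⁻⁴ s⁻².
N = √(2.5800 × 10⁻⁴) = 0.016062 rad s⁻¹ → T = 2π/N = 391.18 s ≈ 391 s.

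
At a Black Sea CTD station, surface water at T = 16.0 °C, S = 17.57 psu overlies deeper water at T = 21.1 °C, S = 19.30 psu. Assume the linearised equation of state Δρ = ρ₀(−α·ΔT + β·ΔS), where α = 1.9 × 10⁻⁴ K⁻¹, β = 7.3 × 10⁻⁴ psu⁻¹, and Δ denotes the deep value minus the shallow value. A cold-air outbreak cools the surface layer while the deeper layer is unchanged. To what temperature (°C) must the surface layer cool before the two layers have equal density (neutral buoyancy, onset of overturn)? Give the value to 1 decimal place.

14.5 °C

Neutral buoyancy requires Δρ = 0, i.e. −α(T_deep − T_surf′) + β(S_deep − S_surf) = 0.
T_surf′ = T_deep − (β/α)·ΔS = 21.1 − (7.3 × 10⁻⁴/1.9 × 10⁻⁴)·(+1.73) = 14.453 °C.
Cooling required: 16.0 − (14.453) = 1.547 °C.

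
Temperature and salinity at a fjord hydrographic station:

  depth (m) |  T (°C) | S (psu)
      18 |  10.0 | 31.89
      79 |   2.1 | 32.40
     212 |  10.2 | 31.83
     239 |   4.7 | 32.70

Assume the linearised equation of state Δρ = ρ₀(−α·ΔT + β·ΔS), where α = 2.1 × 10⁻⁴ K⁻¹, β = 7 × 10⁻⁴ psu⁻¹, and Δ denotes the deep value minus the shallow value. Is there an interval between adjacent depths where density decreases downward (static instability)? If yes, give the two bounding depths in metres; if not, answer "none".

79–212 m

Evaluate Δρ/ρ₀ = −αΔT + βΔS across each adjacent pair:
  18–79 m: −αΔT+βΔS = −(2.1 × 10⁻⁴)(-7.9)+(7 × 10⁻⁴)(+0.51) = 2.0 × 10⁻³ → stable
  79–212 m: −αΔT+βΔS = −(2.1 × 10⁻⁴)(+8.1)+(7 × 10⁻⁴)(-0.57) = -2.1 × 10⁻³ → UNSTABLE
  212–239 m: −αΔT+βΔS = −(2.1 × 10⁻⁴)(-5.5)+(7 × 10⁻⁴)(+0.87) = 1.8 × 10⁻³ → stable
The 79–212 m interval has Δρ < 0: lighter water underlies denser water.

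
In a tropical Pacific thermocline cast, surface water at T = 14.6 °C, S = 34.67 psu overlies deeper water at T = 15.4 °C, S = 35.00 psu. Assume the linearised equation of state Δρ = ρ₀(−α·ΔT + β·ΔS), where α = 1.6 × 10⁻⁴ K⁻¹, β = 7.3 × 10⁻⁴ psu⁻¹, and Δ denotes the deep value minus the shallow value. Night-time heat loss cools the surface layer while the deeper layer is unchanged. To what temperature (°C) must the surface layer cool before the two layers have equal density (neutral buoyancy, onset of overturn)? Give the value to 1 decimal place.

Neutral buoyancy requires Δρ = 0, i.e. −α(T_deep − T_surf′) + β(S_deep − S_surf) = 0.
T_surf′ = T_deep − (β/α)·ΔS = 15.4 − (7.3 × 10⁻⁴/1.6 × 10⁻⁴)·(+0.33) = 13.894 °C.
Cooling required: 14.6 − (13.894) = 0.706 °C.

13.9 °C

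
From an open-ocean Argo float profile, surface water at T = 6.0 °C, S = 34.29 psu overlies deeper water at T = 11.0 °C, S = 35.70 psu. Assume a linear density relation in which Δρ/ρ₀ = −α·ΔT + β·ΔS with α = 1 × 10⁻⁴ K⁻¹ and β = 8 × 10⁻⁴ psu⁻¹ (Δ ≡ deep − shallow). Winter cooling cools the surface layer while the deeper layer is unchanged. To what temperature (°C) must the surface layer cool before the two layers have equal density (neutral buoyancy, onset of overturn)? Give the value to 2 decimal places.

-0.28 °C

Neutral buoyancy requires Δρ = 0, i.e. −α(T_deep − T_surf′) + β(S_deep − S_surf) = 0.
T_surf′ = T_deep − (β/α)·ΔS = 11.0 − (8 × 10⁻⁴/1 × 10⁻⁴)·(+1.41) = -0.2800 °C.
Cooling required: 6.0 − (-0.2800) = 6.2800 °C.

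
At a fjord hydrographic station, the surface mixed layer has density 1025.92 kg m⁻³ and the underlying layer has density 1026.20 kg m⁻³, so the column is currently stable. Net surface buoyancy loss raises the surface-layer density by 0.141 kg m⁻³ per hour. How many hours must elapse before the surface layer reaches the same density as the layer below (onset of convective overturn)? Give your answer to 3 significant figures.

Density deficit of the surface layer: 1026.20 − 1025.92 = 0.28 kg m⁻³.
Required change = 0.28 / 0.141 = 1.99 hours.

1.99 hours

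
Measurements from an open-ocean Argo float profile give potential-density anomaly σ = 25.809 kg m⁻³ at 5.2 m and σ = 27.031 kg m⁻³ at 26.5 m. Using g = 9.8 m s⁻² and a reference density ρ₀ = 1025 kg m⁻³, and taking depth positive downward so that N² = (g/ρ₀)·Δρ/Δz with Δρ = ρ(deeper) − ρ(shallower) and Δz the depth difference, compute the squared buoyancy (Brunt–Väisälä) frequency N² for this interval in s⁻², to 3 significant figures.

Δρ = 1027.031 − 1025.809 = 1.222 kg m⁻³ over Δz = 26.5 − 5.2 = 21.3 m.
N² = (9.8/1025) × (1.222/21.3) = 5.4852 × 10⁻⁴ s⁻² ≈ 5.49 × 10⁻⁴ s⁻².

5.49 × 10⁻⁴ s⁻²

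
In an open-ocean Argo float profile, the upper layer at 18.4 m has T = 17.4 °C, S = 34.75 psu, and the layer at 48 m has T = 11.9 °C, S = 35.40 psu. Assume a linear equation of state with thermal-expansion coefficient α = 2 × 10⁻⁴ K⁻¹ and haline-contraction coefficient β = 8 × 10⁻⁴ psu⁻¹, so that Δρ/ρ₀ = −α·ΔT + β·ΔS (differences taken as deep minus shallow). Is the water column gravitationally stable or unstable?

stable

ΔT = 11.9 − 17.4 = -5.5 K and ΔS = 35.40 − 34.75 = +0.65 psu (deep − shallow).
−αΔT = 1.10 × 10⁻³; βΔS = 5.20 × 10⁻⁴; sum Δρ/ρ₀ = 1.62 × 10⁻³.
Δρ/ρ₀ > 0, so Δρ > 0: deeper water is denser → statically stable.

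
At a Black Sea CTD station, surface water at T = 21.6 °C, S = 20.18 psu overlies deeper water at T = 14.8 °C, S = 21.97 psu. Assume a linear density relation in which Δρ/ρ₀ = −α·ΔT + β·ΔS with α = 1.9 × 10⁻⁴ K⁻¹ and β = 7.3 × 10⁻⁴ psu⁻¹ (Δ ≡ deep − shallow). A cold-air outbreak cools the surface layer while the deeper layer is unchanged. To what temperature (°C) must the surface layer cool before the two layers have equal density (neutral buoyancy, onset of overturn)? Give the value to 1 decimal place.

7.9 °C

Neutral buoyancy requires Δρ = 0, i.e. −α(T_deep − T_surf′) + β(S_deep − S_surf) = 0.
T_surf′ = T_deep − (β/α)·ΔS = 14.8 − (7.3 × 10⁻⁴/1.9 × 10⁻⁴)·(+1.79) = 7.923 °C.
Cooling required: 21.6 − (7.923) = 13.677 °C.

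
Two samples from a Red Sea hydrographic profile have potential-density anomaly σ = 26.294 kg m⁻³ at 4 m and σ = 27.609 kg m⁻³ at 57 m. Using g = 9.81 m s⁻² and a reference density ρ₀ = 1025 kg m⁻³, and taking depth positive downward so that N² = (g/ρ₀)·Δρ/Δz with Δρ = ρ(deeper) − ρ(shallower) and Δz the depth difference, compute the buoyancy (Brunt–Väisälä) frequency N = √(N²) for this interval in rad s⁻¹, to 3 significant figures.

0.0154 rad s⁻¹

Δρ = 1027.609 − 1026.294 = 1.315 kg m⁻³ over Δz = 57 − 4 = 53 m.
N² = (9.81/1025) × (1.315/53) = 2.3746 × 10⁻⁴ s⁻².
N = √(2.3746 × 10⁻⁴) = 0.015410 rad s⁻¹ ≈ 0.0154 rad s⁻¹.
A positive N² confirms static stability across the interval.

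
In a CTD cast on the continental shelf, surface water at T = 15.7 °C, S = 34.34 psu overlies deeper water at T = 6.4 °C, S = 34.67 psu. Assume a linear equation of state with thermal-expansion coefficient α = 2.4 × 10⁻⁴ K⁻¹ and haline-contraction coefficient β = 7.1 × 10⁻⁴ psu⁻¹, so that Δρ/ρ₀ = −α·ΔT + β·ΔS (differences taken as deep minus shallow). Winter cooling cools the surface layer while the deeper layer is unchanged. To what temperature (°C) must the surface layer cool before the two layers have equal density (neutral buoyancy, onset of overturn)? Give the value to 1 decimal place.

Neutral buoyancy requires Δρ = 0, i.e. −α(T_deep − T_surf′) + β(S_deep − S_surf) = 0.
T_surf′ = T_deep − (β/α)·ΔS = 6.4 − (7.1 × 10⁻⁴/2.4 × 10⁻⁴)·(+0.33) = 5.424 °C.
Cooling required: 15.7 − (5.424) = 10.276 °C.

5.4 °C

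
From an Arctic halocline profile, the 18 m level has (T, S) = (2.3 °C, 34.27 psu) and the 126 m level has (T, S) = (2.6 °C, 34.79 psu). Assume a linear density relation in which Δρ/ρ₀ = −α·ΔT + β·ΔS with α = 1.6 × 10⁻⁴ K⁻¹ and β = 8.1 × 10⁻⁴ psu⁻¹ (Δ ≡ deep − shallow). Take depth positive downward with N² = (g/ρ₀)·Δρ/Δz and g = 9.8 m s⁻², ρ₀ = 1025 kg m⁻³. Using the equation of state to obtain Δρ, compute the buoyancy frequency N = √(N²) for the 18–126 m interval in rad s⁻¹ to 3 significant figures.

5.82 × 10⁻³ rad s⁻¹

ΔT = +0.3 K, ΔS = +0.52 psu (deep − shallow).
Δρ/ρ₀ = −αΔT + βΔS = -4.80 × 10⁻⁵ + 4.212 × 10⁻⁴ = 3.732 × 10⁻⁴, so Δρ ≈ 0.3825 kg m⁻³.
N² = (g/ρ₀)·Δρ/Δz = g·(Δρ/ρ₀)/Δz = 9.8 × 3.732 × 10⁻⁴ / 108 = 3.3864 × 10⁻⁵ s⁻².
N = √(3.3864 × 10⁻⁵) = 5.8193 × 10⁻³ rad s⁻¹ ≈ 5.82 × 10⁻³ rad s⁻¹.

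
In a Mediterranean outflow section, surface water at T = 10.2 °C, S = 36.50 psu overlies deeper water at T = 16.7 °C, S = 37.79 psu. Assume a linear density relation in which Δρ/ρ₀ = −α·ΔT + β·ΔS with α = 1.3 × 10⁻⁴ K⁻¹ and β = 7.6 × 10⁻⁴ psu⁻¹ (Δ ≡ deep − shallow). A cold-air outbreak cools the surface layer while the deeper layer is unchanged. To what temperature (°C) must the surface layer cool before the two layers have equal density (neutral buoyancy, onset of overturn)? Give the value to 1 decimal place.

9.2 °C

Neutral buoyancy requires Δρ = 0, i.e. −α(T_deep − T_surf′) + β(S_deep − S_surf) = 0.
T_surf′ = T_deep − (β/α)·ΔS = 16.7 − (7.6 × 10⁻⁴/1.3 × 10⁻⁴)·(+1.29) = 9.158 °C.
Cooling required: 10.2 − (9.158) = 1.042 °C.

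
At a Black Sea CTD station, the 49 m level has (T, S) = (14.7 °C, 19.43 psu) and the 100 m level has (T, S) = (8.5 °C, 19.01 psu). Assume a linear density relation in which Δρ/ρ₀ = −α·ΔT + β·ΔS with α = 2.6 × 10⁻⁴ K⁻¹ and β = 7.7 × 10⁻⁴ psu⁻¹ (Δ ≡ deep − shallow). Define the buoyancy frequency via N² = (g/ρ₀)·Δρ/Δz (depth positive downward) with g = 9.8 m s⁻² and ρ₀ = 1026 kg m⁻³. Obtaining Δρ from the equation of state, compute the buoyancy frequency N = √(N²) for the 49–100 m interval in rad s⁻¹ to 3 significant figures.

0.0157 rad s⁻¹

ΔT = -6.2 K, ΔS = -0.42 psu (deep − shallow).
Δρ/ρ₀ = −αΔT + βΔS = 1.612 × 10⁻³ − 3.234 × 10⁻⁴ = 1.2886 × 10⁻³, so Δρ ≈ 1.322 kg m⁻³.
N² = (g/ρ₀)·Δρ/Δz = g·(Δρ/ρ₀)/Δz = 9.8 × 1.2886 × 10⁻³ / 51 = 2.4761 × 10⁻⁴ s⁻².
N = √(2.4761 × 10⁻⁴) = 0.015736 rad s⁻¹ ≈ 0.0157 rad s⁻¹.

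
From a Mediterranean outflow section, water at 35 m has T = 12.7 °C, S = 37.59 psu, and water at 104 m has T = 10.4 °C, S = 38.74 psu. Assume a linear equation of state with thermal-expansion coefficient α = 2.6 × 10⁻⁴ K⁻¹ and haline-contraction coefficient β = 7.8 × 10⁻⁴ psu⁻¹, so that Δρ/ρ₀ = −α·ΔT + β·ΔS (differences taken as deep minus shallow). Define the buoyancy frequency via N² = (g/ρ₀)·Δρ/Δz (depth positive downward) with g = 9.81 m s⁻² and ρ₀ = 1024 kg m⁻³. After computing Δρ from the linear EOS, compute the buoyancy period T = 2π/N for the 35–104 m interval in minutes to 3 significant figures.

7.18 min

ΔT = -2.3 K, ΔS = +1.15 psu (deep − shallow).
Δρ/ρ₀ = −αΔT + βΔS = 5.98 × 10⁻⁴ + 8.97 × 10⁻⁴ = 1.495 × 10⁻³, so Δρ ≈ 1.531 kg m⁻³.
N² = (g/ρ₀)·Δρ/Δz = g·(Δρ/ρ₀)/Δz = 9.81 × 1.495 × 10⁻³ / 69 = 2.1255 × 10⁻⁴ s⁻².
N = √(2.1255 × 10⁻⁴) = 0.014579 rad s⁻¹ → T = 2π/N = 430.98 s = 7.1830 min ≈ 7.18 min.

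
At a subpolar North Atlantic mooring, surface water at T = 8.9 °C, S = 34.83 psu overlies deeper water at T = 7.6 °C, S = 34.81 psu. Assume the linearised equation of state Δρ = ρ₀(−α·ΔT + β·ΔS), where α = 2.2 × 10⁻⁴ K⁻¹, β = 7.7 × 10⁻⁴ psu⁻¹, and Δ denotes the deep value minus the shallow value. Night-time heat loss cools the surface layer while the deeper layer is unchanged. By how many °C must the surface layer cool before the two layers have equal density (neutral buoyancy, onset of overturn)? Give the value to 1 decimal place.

Neutral buoyancy requires Δρ = 0, i.e. −α(T_deep − T_surf′) + β(S_deep − S_surf) = 0.
T_surf′ = T_deep − (β/α)·ΔS = 7.6 − (7.7 × 10⁻⁴/2.2 × 10⁻⁴)·(-0.02) = 7.670 °C.
Cooling required: 8.9 − (7.670) = 1.230 °C.

1.2 °C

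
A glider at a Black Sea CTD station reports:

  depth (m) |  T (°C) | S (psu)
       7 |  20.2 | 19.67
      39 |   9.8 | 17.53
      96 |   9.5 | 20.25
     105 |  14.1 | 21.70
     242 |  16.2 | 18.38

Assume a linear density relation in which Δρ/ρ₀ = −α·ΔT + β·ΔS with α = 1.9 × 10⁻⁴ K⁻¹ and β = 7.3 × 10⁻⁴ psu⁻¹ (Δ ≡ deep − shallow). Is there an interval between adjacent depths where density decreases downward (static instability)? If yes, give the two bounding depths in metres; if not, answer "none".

105–242 m

Evaluate Δρ/ρ₀ = −αΔT + βΔS across each adjacent pair:
  7–39 m: −αΔT+βΔS = −(1.9 × 10⁻⁴)(-10.4)+(7.3 × 10⁻⁴)(-2.14) = 4.1 × 10⁻⁴ → stable
  39–96 m: −αΔT+βΔS = −(1.9 × 10⁻⁴)(-0.3)+(7.3 × 10⁻⁴)(+2.72) = 2.0 × 10⁻³ → stable
  96–105 m: −αΔT+βΔS = −(1.9 × 10⁻⁴)(+4.6)+(7.3 × 10⁻⁴)(+1.45) = 1.8 × 10⁻⁴ → stable
  105–242 m: −αΔT+βΔS = −(1.9 × 10⁻⁴)(+2.1)+(7.3 × 10⁻⁴)(-3.32) = -2.8 × 10⁻³ → UNSTABLE
The 105–242 m interval has Δρ < 0: lighter water underlies denser water.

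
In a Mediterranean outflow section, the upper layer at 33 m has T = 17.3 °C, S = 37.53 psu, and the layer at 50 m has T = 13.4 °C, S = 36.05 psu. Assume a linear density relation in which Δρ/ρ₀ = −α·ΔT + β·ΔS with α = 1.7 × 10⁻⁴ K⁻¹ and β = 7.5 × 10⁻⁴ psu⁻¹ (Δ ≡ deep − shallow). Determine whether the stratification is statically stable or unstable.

ΔT = 13.4 − 17.3 = -3.9 K and ΔS = 36.05 − 37.53 = -1.48 psu (deep − shallow).
−αΔT = 6.63 × 10⁻⁴; βΔS = -1.11 × 10⁻³; sum Δρ/ρ₀ = -4.47 × 10⁻⁴.
Δρ/ρ₀ < 0, so Δρ < 0: deeper water is lighter → statically unstable; the column would overturn.

unstable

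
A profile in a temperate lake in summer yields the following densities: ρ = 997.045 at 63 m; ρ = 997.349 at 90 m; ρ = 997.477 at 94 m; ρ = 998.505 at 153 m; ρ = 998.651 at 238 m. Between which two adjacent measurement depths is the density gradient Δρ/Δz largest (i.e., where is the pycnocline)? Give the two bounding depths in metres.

Compute the density gradient over each adjacent pair:
  63–90 m: Δρ/Δz = 0.304/27 = 0.011 kg m⁻⁴
  90–94 m: Δρ/Δz = 0.128/4 = 0.032 kg m⁻⁴
  94–153 m: Δρ/Δz = 1.028/59 = 0.017 kg m⁻⁴
  153–238 m: Δρ/Δz = 0.146/85 = 1.7 × 10⁻³ kg m⁻⁴
The largest gradient is in the 90–94 m interval — the pycnocline.

90–94 m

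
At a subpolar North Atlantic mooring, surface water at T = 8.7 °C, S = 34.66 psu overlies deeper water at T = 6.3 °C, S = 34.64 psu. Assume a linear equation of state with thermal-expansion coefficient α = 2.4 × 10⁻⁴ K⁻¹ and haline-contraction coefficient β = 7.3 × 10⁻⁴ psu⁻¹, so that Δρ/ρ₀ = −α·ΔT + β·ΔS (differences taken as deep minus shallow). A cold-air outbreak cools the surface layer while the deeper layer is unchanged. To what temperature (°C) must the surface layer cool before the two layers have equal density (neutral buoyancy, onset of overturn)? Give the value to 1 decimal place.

Neutral buoyancy requires Δρ = 0, i.e. −α(T_deep − T_surf′) + β(S_deep − S_surf) = 0.
T_surf′ = T_deep − (β/α)·ΔS = 6.3 − (7.3 × 10⁻⁴/2.4 × 10⁻⁴)·(-0.02) = 6.361 °C.
Cooling required: 8.7 − (6.361) = 2.339 °C.

6.4 °C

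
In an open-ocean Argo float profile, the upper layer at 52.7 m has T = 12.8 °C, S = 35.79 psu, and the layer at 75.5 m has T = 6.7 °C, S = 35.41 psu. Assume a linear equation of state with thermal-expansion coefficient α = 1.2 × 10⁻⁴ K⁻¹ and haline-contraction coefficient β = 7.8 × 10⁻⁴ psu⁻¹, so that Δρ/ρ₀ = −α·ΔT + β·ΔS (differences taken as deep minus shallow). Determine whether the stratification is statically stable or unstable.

ΔT = 6.7 − 12.8 = -6.1 K and ΔS = 35.41 − 35.79 = -0.38 psu (deep − shallow).
−αΔT = 7.32 × 10⁻⁴; βΔS = -2.964 × 10⁻⁴; sum Δρ/ρ₀ = 4.356 × 10⁻⁴.
Δρ/ρ₀ > 0, so Δρ > 0: deeper water is denser → statically stable.

stable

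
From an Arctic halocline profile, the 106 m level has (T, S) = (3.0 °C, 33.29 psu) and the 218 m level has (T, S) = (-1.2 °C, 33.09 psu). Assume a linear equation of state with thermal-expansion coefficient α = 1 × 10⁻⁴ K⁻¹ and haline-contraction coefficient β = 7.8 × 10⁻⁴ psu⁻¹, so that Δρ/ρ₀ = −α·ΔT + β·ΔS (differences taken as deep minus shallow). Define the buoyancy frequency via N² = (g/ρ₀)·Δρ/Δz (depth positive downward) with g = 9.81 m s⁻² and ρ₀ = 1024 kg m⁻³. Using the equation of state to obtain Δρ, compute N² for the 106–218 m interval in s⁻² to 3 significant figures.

ΔT = -4.2 K, ΔS = -0.20 psu (deep − shallow).
Δρ/ρ₀ = −αΔT + βΔS = 4.20 × 10⁻⁴ − 1.56 × 10⁻⁴ = 2.64 × 10⁻⁴, so Δρ ≈ 0.2703 kg m⁻³.
N² = (g/ρ₀)·Δρ/Δz = g·(Δρ/ρ₀)/Δz = 9.81 × 2.64 × 10⁻⁴ / 112 = 2.3124 × 10⁻⁵ s⁻² ≈ 2.31 × 10⁻⁵ s⁻².

2.31 × 10⁻⁵ s⁻²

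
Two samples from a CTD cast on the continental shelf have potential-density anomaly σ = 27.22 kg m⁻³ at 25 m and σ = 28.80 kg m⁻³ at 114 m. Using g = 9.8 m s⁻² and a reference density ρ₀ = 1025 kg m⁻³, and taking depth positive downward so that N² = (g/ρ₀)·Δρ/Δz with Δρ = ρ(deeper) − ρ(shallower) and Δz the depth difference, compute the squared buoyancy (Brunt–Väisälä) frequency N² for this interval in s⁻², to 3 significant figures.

Δρ = 1028.80 − 1027.22 = 1.58 kg m⁻³ over Δz = 114 − 25 = 89 m.
N² = (9.8/1025) × (1.58/89) = 1.6973 × 10⁻⁴ s⁻² ≈ 1.70 × 10⁻⁴ s⁻².

1.70 × 10⁻⁴ s⁻²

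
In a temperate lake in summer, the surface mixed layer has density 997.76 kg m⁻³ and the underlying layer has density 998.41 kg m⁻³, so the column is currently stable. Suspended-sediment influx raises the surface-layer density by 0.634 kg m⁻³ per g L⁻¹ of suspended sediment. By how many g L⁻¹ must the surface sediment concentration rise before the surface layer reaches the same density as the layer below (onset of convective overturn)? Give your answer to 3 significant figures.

1.03 g L⁻¹

Density deficit of the surface layer: 998.41 − 997.76 = 0.65 kg m⁻³.
Required change = 0.65 / 0.634 = 1.03 g L⁻¹.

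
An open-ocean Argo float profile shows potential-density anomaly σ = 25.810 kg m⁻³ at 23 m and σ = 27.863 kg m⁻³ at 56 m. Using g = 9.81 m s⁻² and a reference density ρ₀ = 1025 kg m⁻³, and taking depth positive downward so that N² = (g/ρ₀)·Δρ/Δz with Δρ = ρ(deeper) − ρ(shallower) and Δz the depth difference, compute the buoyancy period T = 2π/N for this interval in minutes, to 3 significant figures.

4.29 min

Δρ = 1027.863 − 1025.810 = 2.053 kg m⁻³ over Δz = 56 − 23 = 33 m.
N² = (9.81/1025) × (2.053/33) = 5.9542 × 10⁻⁴ s⁻².
N = √(5.9542 × 10⁻⁴) = 0.024401 rad s⁻¹, so T = 2π/N = 257.50 s = 4.2917 min ≈ 4.29 min.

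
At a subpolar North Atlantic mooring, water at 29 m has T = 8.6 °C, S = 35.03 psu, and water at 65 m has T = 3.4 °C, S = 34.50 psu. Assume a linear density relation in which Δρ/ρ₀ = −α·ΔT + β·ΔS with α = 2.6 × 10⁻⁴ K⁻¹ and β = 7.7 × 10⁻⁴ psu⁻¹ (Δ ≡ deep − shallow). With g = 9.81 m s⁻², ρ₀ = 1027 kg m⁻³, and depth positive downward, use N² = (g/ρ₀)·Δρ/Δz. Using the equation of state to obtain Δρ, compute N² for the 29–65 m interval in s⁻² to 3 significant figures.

ΔT = -5.2 K, ΔS = -0.53 psu (deep − shallow).
Δρ/ρ₀ = −αΔT + βΔS = 1.352 × 10⁻³ − 4.081 × 10⁻⁴ = 9.439 × 10⁻⁴, so Δρ ≈ 0.9694 kg m⁻³.
N² = (g/ρ₀)·Δρ/Δz = g·(Δρ/ρ₀)/Δz = 9.81 × 9.439 × 10⁻⁴ / 36 = 2.5721 × 10⁻⁴ s⁻² ≈ 2.57 × 10⁻⁴ s⁻².

2.57 × 10⁻⁴ s⁻²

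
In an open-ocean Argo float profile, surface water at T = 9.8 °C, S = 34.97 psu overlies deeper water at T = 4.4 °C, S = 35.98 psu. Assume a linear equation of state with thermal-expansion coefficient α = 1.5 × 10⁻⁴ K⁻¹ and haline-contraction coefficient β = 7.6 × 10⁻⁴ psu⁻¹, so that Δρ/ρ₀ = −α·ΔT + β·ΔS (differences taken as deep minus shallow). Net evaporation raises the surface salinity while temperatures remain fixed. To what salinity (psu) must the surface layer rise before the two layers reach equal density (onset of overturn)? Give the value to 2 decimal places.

Neutral buoyancy requires −α(T_deep − T_surf) + β(S_deep − S_surf′) = 0.
S_surf′ = S_deep − (α/β)·ΔT = 35.98 − (1.5 × 10⁻⁴/7.6 × 10⁻⁴)·(-5.4) = 37.0458 psu.
Increase required: 37.0458 − 34.97 = 2.0758 psu.

37.05 psu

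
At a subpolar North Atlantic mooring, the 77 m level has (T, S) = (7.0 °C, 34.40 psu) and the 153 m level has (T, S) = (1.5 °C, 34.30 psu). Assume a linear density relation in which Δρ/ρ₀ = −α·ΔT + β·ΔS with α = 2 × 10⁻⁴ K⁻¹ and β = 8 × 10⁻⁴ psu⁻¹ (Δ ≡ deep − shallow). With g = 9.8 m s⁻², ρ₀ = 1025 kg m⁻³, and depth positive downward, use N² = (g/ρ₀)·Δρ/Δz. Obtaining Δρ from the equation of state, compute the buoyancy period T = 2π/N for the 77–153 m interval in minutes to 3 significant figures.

ΔT = -5.5 K, ΔS = -0.10 psu (deep − shallow).
Δρ/ρ₀ = −αΔT + βΔS = 1.10 × 10⁻³ − 8.00 × 10⁻⁵ = 1.02 × 10⁻³, so Δρ ≈ 1.046 kg m⁻³.
N² = (g/ρ₀)·Δρ/Δz = g·(Δρ/ρ₀)/Δz = 9.8 × 1.02 × 10⁻³ / 76 = 1.3153 × 10⁻⁴ s⁻².
N = √(1.3153 × 10⁻⁴) = 0.011469 rad s⁻¹ → T = 2π/N = 547.84 s = 9.1307 min ≈ 9.13 min.

9.13 min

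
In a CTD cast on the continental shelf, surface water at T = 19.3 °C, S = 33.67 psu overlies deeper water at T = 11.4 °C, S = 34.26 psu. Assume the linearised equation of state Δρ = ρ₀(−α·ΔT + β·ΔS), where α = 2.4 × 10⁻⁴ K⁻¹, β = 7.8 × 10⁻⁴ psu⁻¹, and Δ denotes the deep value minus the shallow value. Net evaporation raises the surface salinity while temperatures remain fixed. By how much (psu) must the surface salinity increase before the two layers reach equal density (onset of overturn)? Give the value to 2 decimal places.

3.02 psu

Neutral buoyancy requires −α(T_deep − T_surf) + β(S_deep − S_surf′) = 0.
S_surf′ = S_deep − (α/β)·ΔT = 34.26 − (2.4 × 10⁻⁴/7.8 × 10⁻⁴)·(-7.9) = 36.6908 psu.
Increase required: 36.6908 − 33.67 = 3.0208 psu.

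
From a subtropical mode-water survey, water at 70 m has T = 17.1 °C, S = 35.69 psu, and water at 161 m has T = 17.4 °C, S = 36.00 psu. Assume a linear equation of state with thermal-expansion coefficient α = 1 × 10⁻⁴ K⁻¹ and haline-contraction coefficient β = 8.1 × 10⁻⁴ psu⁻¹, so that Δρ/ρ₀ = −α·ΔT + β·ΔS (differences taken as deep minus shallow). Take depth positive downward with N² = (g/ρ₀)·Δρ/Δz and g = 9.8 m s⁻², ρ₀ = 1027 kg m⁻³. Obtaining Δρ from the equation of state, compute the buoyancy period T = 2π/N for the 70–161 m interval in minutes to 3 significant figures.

ΔT = +0.3 K, ΔS = +0.31 psu (deep − shallow).
Δρ/ρ₀ = −αΔT + βΔS = -3.00 × 10⁻⁵ + 2.511 × 10⁻⁴ = 2.211 × 10⁻⁴, so Δρ ≈ 0.2271 kg m⁻³.
N² = (g/ρ₀)·Δρ/Δz = g·(Δρ/ρ₀)/Δz = 9.8 × 2.211 × 10⁻⁴ / 91 = 2.3811 × 10⁻⁵ s⁻².
N = √(2.3811 × 10⁻⁵) = 4.8797 × 10⁻³ rad s⁻¹ → T = 2π/N = 1.2876 × 10³ s = 21.460 min ≈ 21.5 min.

21.5 min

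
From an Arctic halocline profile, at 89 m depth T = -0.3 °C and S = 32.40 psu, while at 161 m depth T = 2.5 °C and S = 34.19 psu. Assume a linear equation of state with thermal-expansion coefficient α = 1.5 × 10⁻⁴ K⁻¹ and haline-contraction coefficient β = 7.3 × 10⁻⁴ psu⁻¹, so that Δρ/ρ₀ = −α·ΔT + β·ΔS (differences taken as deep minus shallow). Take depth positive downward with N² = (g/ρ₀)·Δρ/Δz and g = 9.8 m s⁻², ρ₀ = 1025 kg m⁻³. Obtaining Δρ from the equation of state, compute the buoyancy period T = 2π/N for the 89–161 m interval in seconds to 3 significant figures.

ΔT = +2.8 K, ΔS = +1.79 psu (deep − shallow).
Δρ/ρ₀ = −αΔT + βΔS = -4.20 × 10⁻⁴ + 1.3067 × 10⁻³ = 8.867 × 10⁻⁴, so Δρ ≈ 0.9089 kg m⁻³.
N² = (g/ρ₀)·Δρ/Δz = g·(Δρ/ρ₀)/Δz = 9.8 × 8.867 × 10⁻⁴ / 72 = 1.2069 × 10⁻⁴ s⁻².
N = √(1.2069 × 10⁻⁴) = 0.010986 rad s⁻¹ → T = 2π/N = 571.93 s ≈ 572 s.

572 s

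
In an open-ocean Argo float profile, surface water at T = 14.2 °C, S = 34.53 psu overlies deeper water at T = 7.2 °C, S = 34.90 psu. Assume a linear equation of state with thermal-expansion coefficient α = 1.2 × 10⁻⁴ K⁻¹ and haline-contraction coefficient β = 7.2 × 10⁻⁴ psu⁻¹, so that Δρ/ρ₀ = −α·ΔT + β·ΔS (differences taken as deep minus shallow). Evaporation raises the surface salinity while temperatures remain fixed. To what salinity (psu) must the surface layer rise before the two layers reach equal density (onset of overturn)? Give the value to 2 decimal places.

Neutral buoyancy requires −α(T_deep − T_surf) + β(S_deep − S_surf′) = 0.
S_surf′ = S_deep − (α/β)·ΔT = 34.90 − (1.2 × 10⁻⁴/7.2 × 10⁻⁴)·(-7.0) = 36.0667 psu.
Increase required: 36.0667 − 34.53 = 1.5367 psu.

36.07 psu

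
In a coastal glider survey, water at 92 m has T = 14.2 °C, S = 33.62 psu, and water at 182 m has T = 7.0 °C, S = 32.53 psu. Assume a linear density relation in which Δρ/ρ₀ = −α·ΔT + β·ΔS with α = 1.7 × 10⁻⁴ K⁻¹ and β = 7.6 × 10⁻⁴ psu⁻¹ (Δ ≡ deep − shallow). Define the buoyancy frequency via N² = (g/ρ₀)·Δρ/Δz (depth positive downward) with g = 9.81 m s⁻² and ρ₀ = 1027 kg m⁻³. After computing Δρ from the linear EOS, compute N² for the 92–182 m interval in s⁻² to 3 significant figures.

4.31 × 10⁻⁵ s⁻²

ΔT = -7.2 K, ΔS = -1.09 psu (deep − shallow).
Δρ/ρ₀ = −αΔT + βΔS = 1.224 × 10⁻³ − 8.284 × 10⁻⁴ = 3.956 × 10⁻⁴, so Δρ ≈ 0.4063 kg m⁻³.
N² = (g/ρ₀)·Δρ/Δz = g·(Δρ/ρ₀)/Δz = 9.81 × 3.956 × 10⁻⁴ / 90 = 4.3120 × 10⁻⁵ s⁻² ≈ 4.31 × 10⁻⁵ s⁻².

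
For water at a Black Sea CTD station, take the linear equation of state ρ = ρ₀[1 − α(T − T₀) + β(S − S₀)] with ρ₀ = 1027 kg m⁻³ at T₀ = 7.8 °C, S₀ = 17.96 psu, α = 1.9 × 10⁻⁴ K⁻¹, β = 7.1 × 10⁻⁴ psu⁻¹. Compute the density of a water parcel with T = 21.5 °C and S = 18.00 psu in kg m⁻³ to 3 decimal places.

T − T₀ = +13.7 K, S − S₀ = +0.04 psu.
Bracket = 1 − α·(+13.7) + β·(+0.04) = 1 + (-2.5746 × 10⁻³) = 0.9974254.
ρ = 1027 × 0.9974254 = 1024.356 kg m⁻³.

1024.356 kg m⁻³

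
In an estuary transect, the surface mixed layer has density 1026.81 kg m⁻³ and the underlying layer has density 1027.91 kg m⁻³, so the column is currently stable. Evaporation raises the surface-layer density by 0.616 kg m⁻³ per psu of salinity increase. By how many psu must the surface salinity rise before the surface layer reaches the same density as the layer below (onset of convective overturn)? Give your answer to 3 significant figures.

Density deficit of the surface layer: 1027.91 − 1026.81 = 1.1 kg m⁻³.
Required change = 1.1 / 0.616 = 1.79 psu.

1.79 psu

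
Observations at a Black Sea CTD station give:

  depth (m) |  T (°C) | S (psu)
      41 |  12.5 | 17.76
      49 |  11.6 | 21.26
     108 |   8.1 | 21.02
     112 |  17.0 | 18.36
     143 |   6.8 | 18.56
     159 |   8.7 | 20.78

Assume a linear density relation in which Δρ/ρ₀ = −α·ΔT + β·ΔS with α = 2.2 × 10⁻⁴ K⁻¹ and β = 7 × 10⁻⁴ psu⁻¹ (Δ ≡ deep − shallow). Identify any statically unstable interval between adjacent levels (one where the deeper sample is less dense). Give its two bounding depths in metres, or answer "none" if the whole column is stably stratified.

108–112 m

Evaluate Δρ/ρ₀ = −αΔT + βΔS across each adjacent pair:
  41–49 m: −αΔT+βΔS = −(2.2 × 10⁻⁴)(-0.9)+(7 × 10⁻⁴)(+3.50) = 2.6 × 10⁻³ → stable
  49–108 m: −αΔT+βΔS = −(2.2 × 10⁻⁴)(-3.5)+(7 × 10⁻⁴)(-0.24) = 6.0 × 10⁻⁴ → stable
  108–112 m: −αΔT+βΔS = −(2.2 × 10⁻⁴)(+8.9)+(7 × 10⁻⁴)(-2.66) = -3.8 × 10⁻³ → UNSTABLE
  112–143 m: −αΔT+βΔS = −(2.2 × 10⁻⁴)(-10.2)+(7 × 10⁻⁴)(+0.20) = 2.4 × 10⁻³ → stable
  143–159 m: −αΔT+βΔS = −(2.2 × 10⁻⁴)(+1.9)+(7 × 10⁻⁴)(+2.22) = 1.1 × 10⁻³ → stable
The 108–112 m interval has Δρ < 0: lighter water underlies denser water.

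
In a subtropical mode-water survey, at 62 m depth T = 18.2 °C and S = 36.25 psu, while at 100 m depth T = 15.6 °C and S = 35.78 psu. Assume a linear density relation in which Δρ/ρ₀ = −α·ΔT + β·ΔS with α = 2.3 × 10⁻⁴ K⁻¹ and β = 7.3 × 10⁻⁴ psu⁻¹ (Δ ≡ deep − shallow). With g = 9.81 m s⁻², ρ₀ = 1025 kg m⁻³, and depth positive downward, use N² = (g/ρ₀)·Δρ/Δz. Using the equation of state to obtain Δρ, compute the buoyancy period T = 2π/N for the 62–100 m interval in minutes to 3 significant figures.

ΔT = -2.6 K, ΔS = -0.47 psu (deep − shallow).
Δρ/ρ₀ = −αΔT + βΔS = 5.98 × 10⁻⁴ − 3.431 × 10⁻⁴ = 2.549 × 10⁻⁴, so Δρ ≈ 0.2613 kg m⁻³.
N² = (g/ρ₀)·Δρ/Δz = g·(Δρ/ρ₀)/Δz = 9.81 × 2.549 × 10⁻⁴ / 38 = 6.5804 × 10⁻⁵ s⁻².
N = √(6.5804 × 10⁻⁵) = 8.1120 × 10⁻³ rad s⁻¹ → T = 2π/N = 774.55 s = 12.909 min ≈ 12.9 min.

12.9 min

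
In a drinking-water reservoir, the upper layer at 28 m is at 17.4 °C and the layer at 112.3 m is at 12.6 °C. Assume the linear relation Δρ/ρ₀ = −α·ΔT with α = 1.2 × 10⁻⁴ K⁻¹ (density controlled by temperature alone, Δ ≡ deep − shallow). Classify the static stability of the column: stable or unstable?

ΔT = 12.6 − 17.4 = -4.8 K, so Δρ/ρ₀ = −αΔT = 5.76 × 10⁻⁴.
Δρ/ρ₀ > 0, so Δρ > 0: deeper water is denser → statically stable.

stable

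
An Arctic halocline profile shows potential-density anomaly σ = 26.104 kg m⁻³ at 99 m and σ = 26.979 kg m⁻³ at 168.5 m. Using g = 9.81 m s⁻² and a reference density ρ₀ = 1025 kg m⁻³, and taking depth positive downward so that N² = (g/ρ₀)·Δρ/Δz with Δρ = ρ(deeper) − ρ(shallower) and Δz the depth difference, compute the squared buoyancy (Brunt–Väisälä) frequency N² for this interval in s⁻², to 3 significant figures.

Δρ = 1026.979 − 1026.104 = 0.875 kg m⁻³ over Δz = 168.5 − 99 = 69.5 m.
N² = (9.81/1025) × (0.875/69.5) = 1.2049 × 10⁻⁴ s⁻² ≈ 1.20 × 10⁻⁴ s⁻².

1.20 × 10⁻⁴ s⁻²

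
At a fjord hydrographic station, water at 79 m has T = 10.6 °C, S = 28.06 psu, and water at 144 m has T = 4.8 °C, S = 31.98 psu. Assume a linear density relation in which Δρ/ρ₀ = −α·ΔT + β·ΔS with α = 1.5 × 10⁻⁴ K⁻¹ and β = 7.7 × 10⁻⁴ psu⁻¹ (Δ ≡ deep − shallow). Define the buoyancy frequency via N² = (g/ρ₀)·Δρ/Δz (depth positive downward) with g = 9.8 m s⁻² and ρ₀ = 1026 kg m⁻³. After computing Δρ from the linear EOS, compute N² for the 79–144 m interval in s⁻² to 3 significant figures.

ΔT = -5.8 K, ΔS = +3.92 psu (deep − shallow).
Δρ/ρ₀ = −αΔT + βΔS = 8.70 × 10⁻⁴ + 3.0184 × 10⁻³ = 3.8884 × 10⁻³, so Δρ ≈ 3.989 kg m⁻³.
N² = (g/ρ₀)·Δρ/Δz = g·(Δρ/ρ₀)/Δz = 9.8 × 3.8884 × 10⁻³ / 65 = 5.8625 × 10⁻⁴ s⁻² ≈ 5.86 × 10⁻⁴ s⁻².

5.86 × 10⁻⁴ s⁻²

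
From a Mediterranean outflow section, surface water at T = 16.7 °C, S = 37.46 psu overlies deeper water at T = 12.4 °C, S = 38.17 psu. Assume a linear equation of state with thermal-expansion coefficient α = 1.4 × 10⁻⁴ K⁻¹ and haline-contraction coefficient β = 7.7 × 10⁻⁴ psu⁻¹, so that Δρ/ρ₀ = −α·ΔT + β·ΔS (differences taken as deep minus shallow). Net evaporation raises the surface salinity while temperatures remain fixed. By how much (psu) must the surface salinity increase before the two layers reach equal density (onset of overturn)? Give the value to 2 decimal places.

Neutral buoyancy requires −α(T_deep − T_surf) + β(S_deep − S_surf′) = 0.
S_surf′ = S_deep − (α/β)·ΔT = 38.17 − (1.4 × 10⁻⁴/7.7 × 10⁻⁴)·(-4.3) = 38.9518 psu.
Increase required: 38.9518 − 37.46 = 1.4918 psu.

1.49 psu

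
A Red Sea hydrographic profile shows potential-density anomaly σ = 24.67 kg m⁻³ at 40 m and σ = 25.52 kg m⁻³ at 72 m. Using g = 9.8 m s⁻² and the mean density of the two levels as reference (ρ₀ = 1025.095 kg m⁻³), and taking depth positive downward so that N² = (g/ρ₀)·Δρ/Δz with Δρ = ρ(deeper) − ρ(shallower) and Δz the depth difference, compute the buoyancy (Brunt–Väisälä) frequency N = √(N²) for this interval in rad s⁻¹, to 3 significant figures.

Δρ = 1025.52 − 1024.67 = 0.85 kg m⁻³ over Δz = 72 − 40 = 32 m.
N² = (9.8/1025.095) × (0.85/32) = 2.5394 × 10⁻⁴ s⁻².
N = √(2.5394 × 10⁻⁴) = 0.015935 rad s⁻¹ ≈ 0.0159 rad s⁻¹.

0.0159 rad s⁻¹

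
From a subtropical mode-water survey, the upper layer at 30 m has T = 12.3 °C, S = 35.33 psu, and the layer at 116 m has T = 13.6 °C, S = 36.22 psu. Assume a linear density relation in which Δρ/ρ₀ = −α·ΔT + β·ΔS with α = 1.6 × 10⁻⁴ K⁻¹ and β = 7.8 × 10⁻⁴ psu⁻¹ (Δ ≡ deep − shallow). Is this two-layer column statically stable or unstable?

ΔT = 13.6 − 12.3 = +1.3 K and ΔS = 36.22 − 35.33 = +0.89 psu (deep − shallow).
−αΔT = -2.08 × 10⁻⁴; βΔS = 6.942 × 10⁻⁴; sum Δρ/ρ₀ = 4.862 × 10⁻⁴.
Δρ/ρ₀ > 0, so Δρ > 0: deeper water is denser → statically stable.

stable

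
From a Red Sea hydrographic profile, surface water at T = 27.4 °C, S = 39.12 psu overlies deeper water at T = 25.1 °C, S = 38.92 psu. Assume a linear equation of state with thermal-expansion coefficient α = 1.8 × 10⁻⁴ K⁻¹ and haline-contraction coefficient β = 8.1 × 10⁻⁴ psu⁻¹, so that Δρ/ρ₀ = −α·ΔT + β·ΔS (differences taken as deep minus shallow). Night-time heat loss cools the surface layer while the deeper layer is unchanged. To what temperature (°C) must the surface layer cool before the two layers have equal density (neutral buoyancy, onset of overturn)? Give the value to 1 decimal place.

26.0 °C

Neutral buoyancy requires Δρ = 0, i.e. −α(T_deep − T_surf′) + β(S_deep − S_surf) = 0.
T_surf′ = T_deep − (β/α)·ΔS = 25.1 − (8.1 × 10⁻⁴/1.8 × 10⁻⁴)·(-0.20) = 26.000 °C.
Cooling required: 27.4 − (26.000) = 1.400 °C.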